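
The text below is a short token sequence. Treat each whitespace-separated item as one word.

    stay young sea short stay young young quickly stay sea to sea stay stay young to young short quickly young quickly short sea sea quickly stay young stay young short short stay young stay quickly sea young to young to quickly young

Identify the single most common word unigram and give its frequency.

"young", 12 times

Unigram frequencies (highest first):
  young: 12
  stay: 9
  sea: 6
  quickly: 6
  short: 5
  to: 4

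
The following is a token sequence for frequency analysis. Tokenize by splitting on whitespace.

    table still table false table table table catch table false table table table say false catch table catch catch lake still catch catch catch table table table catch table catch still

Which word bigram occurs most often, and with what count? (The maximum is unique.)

Bigram frequencies (highest first):
  table table: 6
  table catch: 4
  catch table: 4
  catch catch: 3
  table false: 2
  false table: 2
  … (9 more, each ≤ 1)

"table table", 6 times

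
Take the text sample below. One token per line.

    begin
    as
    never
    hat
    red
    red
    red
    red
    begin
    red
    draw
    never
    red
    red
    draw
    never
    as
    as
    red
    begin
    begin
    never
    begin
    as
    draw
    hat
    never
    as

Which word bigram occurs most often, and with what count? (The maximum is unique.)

Bigram frequencies (highest first):
  red red: 4
  begin as: 2
  red begin: 2
  red draw: 2
  draw never: 2
  never as: 2
  … (13 more, each ≤ 1)

"red red", 4 times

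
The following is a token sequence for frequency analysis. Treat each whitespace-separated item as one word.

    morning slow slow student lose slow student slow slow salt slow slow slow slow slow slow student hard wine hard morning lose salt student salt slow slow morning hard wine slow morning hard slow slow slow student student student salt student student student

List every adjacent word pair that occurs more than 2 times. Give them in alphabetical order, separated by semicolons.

slow slow; slow student; student student

Bigram counts meeting the condition (more than 2 times):
  slow slow: 10
  slow student: 4
  student student: 4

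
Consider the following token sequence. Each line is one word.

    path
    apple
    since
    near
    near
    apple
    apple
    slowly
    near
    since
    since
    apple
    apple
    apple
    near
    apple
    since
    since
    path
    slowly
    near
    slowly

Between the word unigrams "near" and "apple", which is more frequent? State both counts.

"near": 5 occurrences
"apple": 7 occurrences

"apple" (7 vs 5)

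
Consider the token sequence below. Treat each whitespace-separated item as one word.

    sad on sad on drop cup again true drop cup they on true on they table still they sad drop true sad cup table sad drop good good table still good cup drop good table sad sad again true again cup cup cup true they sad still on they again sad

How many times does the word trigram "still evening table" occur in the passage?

Scanning the 49 overlapping trigram windows for "still evening table":
  (none found)

0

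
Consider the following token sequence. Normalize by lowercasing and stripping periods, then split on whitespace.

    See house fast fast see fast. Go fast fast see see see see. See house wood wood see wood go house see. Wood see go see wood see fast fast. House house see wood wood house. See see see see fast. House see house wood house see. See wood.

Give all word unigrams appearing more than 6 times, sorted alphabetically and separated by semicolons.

fast; house; see; wood

Unigram counts meeting the condition (more than 6 times):
  fast: 8
  house: 9
  see: 20
  wood: 9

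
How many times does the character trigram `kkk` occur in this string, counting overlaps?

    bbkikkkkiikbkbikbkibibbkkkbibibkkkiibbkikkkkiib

Sliding a length-3 window over the 47 characters (45 positions):
  position 5–7: kkk
  position 6–8: kkk
  position 24–26: kkk
  position 32–34: kkk
  position 41–43: kkk
  position 42–44: kkk

6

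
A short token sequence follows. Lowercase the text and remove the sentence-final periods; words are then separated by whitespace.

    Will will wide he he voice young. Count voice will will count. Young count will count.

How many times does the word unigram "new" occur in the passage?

0

Scanning the 16 tokens for "new":
  (none found)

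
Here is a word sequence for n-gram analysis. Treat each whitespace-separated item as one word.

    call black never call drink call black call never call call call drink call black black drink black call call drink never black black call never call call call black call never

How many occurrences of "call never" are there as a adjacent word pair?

3

Scanning the 31 overlapping bigram windows for "call never":
  position 8–9: call never
  position 25–26: call never
  position 31–32: call never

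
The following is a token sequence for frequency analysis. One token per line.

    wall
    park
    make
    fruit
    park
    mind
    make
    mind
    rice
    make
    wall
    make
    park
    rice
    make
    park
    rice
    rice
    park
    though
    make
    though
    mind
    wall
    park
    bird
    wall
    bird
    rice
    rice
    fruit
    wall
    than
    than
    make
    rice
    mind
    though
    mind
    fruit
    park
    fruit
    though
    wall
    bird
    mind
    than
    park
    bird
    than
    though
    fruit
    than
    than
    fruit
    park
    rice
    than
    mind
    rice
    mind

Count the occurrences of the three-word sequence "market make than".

0

Scanning the 59 overlapping trigram windows for "market make than":
  (none found)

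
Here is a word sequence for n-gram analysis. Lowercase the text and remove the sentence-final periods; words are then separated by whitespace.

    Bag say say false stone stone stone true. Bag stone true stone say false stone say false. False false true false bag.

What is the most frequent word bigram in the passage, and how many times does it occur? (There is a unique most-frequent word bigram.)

Bigram frequencies (highest first):
  say false: 3
  false stone: 2
  stone stone: 2
  stone true: 2
  stone say: 2
  false false: 2
  … (8 more, each ≤ 1)

"say false", 3 times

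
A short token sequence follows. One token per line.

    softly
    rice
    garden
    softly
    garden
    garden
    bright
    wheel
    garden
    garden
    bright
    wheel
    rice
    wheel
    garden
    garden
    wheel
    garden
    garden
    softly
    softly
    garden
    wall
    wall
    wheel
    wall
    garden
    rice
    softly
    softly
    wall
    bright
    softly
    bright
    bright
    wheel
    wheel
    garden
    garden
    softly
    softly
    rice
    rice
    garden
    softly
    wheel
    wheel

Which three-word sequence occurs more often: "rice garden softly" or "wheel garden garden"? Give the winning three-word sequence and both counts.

"rice garden softly": 2 occurrences
"wheel garden garden": 4 occurrences

"wheel garden garden" (4 vs 2)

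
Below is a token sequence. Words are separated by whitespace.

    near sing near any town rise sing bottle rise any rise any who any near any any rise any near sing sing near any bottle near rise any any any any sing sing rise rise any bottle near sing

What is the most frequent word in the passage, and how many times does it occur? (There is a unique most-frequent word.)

Unigram frequencies (highest first):
  any: 13
  near: 7
  sing: 7
  rise: 7
  bottle: 3
  town: 1
  … (1 more, each ≤ 1)

"any", 13 times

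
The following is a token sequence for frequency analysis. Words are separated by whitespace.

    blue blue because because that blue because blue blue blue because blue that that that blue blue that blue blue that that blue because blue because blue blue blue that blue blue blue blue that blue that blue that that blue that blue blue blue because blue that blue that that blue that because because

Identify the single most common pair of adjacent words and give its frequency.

"blue blue", 12 times

Bigram frequencies (highest first):
  blue blue: 12
  that blue: 11
  blue that: 11
  blue because: 6
  because blue: 5
  that that: 5
  … (3 more, each ≤ 2)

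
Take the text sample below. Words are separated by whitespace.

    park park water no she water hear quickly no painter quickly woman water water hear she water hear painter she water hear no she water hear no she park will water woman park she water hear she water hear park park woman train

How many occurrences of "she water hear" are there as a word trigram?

6

Scanning the 41 overlapping trigram windows for "she water hear":
  position 5–7: she water hear
  position 16–18: she water hear
  position 20–22: she water hear
  position 24–26: she water hear
  position 34–36: she water hear
  position 37–39: she water hear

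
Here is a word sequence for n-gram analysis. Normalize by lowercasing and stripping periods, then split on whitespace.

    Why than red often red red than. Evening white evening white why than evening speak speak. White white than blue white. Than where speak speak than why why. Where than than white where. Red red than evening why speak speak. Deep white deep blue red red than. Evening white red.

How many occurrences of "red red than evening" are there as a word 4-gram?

3

Scanning the 47 overlapping 4-gram windows for "red red than evening":
  position 5–8: red red than evening
  position 34–37: red red than evening
  position 45–48: red red than evening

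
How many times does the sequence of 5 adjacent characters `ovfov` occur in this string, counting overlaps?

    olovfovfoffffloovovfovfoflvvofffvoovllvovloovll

2

Sliding a length-5 window over the 47 characters (43 positions):
  position 3–7: ovfov
  position 18–22: ovfov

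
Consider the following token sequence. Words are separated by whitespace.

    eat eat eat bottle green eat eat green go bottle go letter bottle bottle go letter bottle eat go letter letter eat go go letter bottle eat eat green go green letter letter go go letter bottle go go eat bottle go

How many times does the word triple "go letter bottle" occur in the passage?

4

Scanning the 40 overlapping trigram windows for "go letter bottle":
  position 11–13: go letter bottle
  position 15–17: go letter bottle
  position 24–26: go letter bottle
  position 35–37: go letter bottle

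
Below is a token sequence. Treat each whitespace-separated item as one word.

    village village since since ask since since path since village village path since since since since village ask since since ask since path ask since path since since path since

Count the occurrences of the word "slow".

0

Scanning the 30 tokens for "slow":
  (none found)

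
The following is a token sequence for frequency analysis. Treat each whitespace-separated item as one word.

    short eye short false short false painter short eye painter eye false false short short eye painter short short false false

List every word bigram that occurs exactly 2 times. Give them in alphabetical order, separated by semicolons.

Bigram counts meeting the condition (exactly 2 times):
  eye painter: 2
  false false: 2
  false short: 2
  painter short: 2
  short short: 2

eye painter; false false; false short; painter short; short short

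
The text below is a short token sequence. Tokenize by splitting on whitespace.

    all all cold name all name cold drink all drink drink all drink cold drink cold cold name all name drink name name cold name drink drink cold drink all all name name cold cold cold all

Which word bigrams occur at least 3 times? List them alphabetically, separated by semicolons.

Bigram counts meeting the condition (at least 3 times):
  all name: 3
  cold cold: 3
  cold drink: 3
  cold name: 3
  drink all: 3
  drink cold: 3
  name cold: 3

all name; cold cold; cold drink; cold name; drink all; drink cold; name cold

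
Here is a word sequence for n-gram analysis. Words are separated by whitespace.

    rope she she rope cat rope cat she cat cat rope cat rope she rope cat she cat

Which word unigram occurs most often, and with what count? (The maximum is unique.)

Unigram frequencies (highest first):
  cat: 7
  rope: 6
  she: 5

"cat", 7 times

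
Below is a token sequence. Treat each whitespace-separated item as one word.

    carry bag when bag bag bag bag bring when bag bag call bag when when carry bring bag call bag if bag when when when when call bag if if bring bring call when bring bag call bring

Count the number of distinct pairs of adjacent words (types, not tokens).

22

38 tokens → 37 bigram windows in total.
Repeated bigrams (each contributes count−1 duplicates):
  bag bag: 4
  when when: 4
  bag call: 3
  bag when: 3
  call bag: 3
  bag if: 2
  bring bag: 2
  when bag: 2
15 duplicate windows → 37 − 15 = 22 distinct.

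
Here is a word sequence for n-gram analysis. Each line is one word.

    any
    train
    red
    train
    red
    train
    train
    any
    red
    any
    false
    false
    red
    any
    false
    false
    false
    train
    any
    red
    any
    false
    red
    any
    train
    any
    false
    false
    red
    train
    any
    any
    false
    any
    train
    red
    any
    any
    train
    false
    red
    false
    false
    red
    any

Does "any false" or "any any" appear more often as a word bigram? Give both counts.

"any false": 5 occurrences
"any any": 2 occurrences

"any false" (5 vs 2)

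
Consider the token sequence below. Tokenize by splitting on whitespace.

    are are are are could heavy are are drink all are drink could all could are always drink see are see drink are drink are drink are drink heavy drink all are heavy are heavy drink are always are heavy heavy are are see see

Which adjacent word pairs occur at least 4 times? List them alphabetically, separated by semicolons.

Bigram counts meeting the condition (at least 4 times):
  are are: 5
  are drink: 5
  drink are: 4

are are; are drink; drink are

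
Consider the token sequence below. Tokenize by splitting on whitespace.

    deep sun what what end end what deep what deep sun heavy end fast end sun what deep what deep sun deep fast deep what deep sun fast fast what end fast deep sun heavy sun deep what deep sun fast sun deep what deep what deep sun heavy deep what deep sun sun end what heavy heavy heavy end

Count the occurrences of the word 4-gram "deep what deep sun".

6

Scanning the 57 overlapping 4-gram windows for "deep what deep sun":
  position 8–11: deep what deep sun
  position 18–21: deep what deep sun
  position 24–27: deep what deep sun
  position 37–40: deep what deep sun
  position 45–48: deep what deep sun
  position 50–53: deep what deep sun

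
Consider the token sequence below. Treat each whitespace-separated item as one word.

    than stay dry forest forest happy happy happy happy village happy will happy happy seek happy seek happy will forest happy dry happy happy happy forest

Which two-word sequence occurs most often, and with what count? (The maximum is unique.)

Bigram frequencies (highest first):
  happy happy: 6
  forest happy: 2
  happy will: 2
  happy seek: 2
  seek happy: 2
  than stay: 1
  … (10 more, each ≤ 1)

"happy happy", 6 times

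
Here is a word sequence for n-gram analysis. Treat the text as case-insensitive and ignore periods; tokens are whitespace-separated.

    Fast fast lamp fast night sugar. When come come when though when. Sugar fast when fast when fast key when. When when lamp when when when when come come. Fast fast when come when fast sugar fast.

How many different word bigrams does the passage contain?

22

37 tokens → 36 bigram windows in total.
Repeated bigrams (each contributes count−1 duplicates):
  when when: 5
  fast when: 3
  when come: 3
  when fast: 3
  come come: 2
  come when: 2
  fast fast: 2
  sugar fast: 2
14 duplicate windows → 36 − 14 = 22 distinct.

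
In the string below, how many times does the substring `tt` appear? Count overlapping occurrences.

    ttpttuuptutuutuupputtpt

3

Sliding a length-2 window over the 23 characters (22 positions):
  position 1–2: tt
  position 4–5: tt
  position 20–21: tt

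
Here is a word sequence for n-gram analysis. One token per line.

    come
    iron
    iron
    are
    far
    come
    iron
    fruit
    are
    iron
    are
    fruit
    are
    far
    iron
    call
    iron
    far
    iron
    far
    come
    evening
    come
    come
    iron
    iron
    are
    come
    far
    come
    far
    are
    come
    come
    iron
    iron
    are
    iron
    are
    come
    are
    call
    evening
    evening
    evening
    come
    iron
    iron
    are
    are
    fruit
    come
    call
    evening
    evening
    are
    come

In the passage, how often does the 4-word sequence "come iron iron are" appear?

Scanning the 54 overlapping 4-gram windows for "come iron iron are":
  position 1–4: come iron iron are
  position 24–27: come iron iron are
  position 34–37: come iron iron are
  position 46–49: come iron iron are

4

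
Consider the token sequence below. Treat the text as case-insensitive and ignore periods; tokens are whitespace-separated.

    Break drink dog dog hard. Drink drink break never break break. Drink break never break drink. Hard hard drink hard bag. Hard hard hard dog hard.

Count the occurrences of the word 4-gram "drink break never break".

Scanning the 23 overlapping 4-gram windows for "drink break never break":
  position 7–10: drink break never break
  position 12–15: drink break never break

2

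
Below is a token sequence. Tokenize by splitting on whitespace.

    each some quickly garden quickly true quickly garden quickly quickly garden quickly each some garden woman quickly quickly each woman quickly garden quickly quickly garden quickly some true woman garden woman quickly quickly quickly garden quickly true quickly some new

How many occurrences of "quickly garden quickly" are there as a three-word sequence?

6

Scanning the 38 overlapping trigram windows for "quickly garden quickly":
  position 3–5: quickly garden quickly
  position 7–9: quickly garden quickly
  position 10–12: quickly garden quickly
  position 21–23: quickly garden quickly
  position 24–26: quickly garden quickly
  position 34–36: quickly garden quickly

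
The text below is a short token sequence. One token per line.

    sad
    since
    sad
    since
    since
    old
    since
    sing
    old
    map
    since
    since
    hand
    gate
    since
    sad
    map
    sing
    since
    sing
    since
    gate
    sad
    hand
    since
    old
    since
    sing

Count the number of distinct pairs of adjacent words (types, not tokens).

28 tokens → 27 bigram windows in total.
Repeated bigrams (each contributes count−1 duplicates):
  since sing: 3
  old since: 2
  sad since: 2
  since old: 2
  since sad: 2
  since since: 2
  sing since: 2
8 duplicate windows → 27 − 8 = 19 distinct.

19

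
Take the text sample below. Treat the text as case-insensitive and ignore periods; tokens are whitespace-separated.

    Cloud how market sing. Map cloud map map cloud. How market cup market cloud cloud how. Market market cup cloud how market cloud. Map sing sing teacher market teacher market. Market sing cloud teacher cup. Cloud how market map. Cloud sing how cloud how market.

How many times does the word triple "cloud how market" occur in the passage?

Scanning the 43 overlapping trigram windows for "cloud how market":
  position 1–3: cloud how market
  position 9–11: cloud how market
  position 15–17: cloud how market
  position 20–22: cloud how market
  position 36–38: cloud how market
  position 43–45: cloud how market

6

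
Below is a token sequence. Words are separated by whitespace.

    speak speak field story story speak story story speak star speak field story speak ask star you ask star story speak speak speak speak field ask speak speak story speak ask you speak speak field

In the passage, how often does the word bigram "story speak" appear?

5

Scanning the 34 overlapping bigram windows for "story speak":
  position 5–6: story speak
  position 8–9: story speak
  position 13–14: story speak
  position 20–21: story speak
  position 29–30: story speak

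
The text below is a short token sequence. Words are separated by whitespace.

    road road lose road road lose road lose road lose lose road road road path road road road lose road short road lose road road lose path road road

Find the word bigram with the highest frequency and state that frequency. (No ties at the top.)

Bigram frequencies (highest first):
  road road: 8
  road lose: 7
  lose road: 6
  path road: 2
  lose lose: 1
  road path: 1
  … (3 more, each ≤ 1)

"road road", 8 times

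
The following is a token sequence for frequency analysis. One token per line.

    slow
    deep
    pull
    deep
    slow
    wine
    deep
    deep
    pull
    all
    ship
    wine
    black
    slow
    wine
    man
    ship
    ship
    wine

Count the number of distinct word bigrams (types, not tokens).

15

19 tokens → 18 bigram windows in total.
Repeated bigrams (each contributes count−1 duplicates):
  deep pull: 2
  ship wine: 2
  slow wine: 2
3 duplicate windows → 18 − 3 = 15 distinct.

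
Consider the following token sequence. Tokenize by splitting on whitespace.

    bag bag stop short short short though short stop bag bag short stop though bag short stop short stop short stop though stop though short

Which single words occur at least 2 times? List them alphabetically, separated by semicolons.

bag; short; stop; though

Unigram counts meeting the condition (at least 2 times):
  bag: 5
  short: 9
  stop: 7
  though: 4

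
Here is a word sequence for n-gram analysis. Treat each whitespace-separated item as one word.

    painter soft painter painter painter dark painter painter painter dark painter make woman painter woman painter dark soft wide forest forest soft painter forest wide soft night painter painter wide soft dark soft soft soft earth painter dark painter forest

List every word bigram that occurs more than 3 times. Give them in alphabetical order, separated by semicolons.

painter dark; painter painter

Bigram counts meeting the condition (more than 3 times):
  painter dark: 4
  painter painter: 5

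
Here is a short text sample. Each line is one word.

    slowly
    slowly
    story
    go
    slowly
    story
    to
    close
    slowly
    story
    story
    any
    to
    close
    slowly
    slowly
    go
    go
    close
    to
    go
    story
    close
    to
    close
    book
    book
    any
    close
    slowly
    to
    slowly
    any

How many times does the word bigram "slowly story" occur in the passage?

3

Scanning the 32 overlapping bigram windows for "slowly story":
  position 2–3: slowly story
  position 5–6: slowly story
  position 9–10: slowly story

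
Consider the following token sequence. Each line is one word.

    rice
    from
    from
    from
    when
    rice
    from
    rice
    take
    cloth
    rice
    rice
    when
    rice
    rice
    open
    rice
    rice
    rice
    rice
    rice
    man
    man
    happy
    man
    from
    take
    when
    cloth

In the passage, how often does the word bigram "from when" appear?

Scanning the 28 overlapping bigram windows for "from when":
  position 4–5: from when

1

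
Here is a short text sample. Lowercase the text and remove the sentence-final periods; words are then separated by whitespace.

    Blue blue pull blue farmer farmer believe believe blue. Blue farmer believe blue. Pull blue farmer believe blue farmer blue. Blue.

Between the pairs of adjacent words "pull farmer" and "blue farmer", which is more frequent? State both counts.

"pull farmer": 0 occurrences
"blue farmer": 4 occurrences

"blue farmer" (4 vs 0)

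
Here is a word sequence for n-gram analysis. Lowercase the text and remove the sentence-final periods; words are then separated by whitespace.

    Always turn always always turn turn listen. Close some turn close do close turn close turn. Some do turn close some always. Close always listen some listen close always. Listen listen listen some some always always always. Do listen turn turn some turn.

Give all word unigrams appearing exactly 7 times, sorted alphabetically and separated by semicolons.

Unigram counts meeting the condition (exactly 7 times):
  close: 7
  listen: 7
  some: 7

close; listen; some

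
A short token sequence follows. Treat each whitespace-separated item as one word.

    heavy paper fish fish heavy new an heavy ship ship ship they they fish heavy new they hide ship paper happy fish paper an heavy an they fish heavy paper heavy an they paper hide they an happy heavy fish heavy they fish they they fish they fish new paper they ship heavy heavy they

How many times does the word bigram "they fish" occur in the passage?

Scanning the 54 overlapping bigram windows for "they fish":
  position 13–14: they fish
  position 27–28: they fish
  position 42–43: they fish
  position 45–46: they fish
  position 47–48: they fish

5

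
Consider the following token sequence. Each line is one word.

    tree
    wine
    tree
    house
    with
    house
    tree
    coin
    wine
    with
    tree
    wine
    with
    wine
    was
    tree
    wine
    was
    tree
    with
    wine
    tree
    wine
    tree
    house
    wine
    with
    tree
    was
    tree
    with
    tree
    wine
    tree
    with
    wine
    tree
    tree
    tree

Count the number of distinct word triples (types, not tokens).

28

39 tokens → 37 trigram windows in total.
Repeated trigrams (each contributes count−1 duplicates):
  tree wine tree: 3
  tree with wine: 2
  was tree with: 2
  wine tree house: 2
  wine was tree: 2
  wine with tree: 2
  with tree wine: 2
  with wine tree: 2
9 duplicate windows → 37 − 9 = 28 distinct.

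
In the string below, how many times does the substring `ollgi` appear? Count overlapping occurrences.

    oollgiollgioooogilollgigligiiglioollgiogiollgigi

Sliding a length-5 window over the 48 characters (44 positions):
  position 2–6: ollgi
  position 7–11: ollgi
  position 19–23: ollgi
  position 34–38: ollgi
  position 42–46: ollgi

5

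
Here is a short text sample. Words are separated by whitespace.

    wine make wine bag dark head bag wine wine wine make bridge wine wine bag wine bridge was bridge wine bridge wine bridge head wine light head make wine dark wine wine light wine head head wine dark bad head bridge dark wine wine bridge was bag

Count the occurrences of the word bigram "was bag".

1

Scanning the 46 overlapping bigram windows for "was bag":
  position 46–47: was bag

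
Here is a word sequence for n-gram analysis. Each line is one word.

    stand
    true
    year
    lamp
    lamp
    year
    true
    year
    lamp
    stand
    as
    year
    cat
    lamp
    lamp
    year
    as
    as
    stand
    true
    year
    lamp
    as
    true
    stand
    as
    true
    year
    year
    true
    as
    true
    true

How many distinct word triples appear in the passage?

33 tokens → 31 trigram windows in total.
Repeated trigrams (each contributes count−1 duplicates):
  true year lamp: 3
  lamp lamp year: 2
  stand true year: 2
4 duplicate windows → 31 − 4 = 27 distinct.

27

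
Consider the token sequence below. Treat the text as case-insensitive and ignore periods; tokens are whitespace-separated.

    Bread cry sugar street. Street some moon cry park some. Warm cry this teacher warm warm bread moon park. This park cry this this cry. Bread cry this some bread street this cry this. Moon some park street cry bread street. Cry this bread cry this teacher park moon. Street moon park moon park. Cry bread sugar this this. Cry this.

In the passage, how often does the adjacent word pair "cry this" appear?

7

Scanning the 60 overlapping bigram windows for "cry this":
  position 12–13: cry this
  position 22–23: cry this
  position 27–28: cry this
  position 33–34: cry this
  position 42–43: cry this
  position 45–46: cry this
  position 60–61: cry this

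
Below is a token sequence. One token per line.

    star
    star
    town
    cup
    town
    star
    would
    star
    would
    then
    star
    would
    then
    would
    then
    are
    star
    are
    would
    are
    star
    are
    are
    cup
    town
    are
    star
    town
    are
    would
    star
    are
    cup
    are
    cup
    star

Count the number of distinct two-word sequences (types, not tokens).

20

36 tokens → 35 bigram windows in total.
Repeated bigrams (each contributes count−1 duplicates):
  are cup: 3
  are star: 3
  star are: 3
  star would: 3
  would then: 3
  are would: 2
  cup town: 2
  star town: 2
  … (2 more repeated)
15 duplicate windows → 35 − 15 = 20 distinct.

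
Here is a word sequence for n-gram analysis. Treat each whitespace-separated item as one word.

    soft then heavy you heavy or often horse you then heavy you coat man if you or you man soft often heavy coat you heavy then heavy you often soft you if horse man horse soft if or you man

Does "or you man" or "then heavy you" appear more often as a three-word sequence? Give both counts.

"or you man": 2 occurrences
"then heavy you": 3 occurrences

"then heavy you" (3 vs 2)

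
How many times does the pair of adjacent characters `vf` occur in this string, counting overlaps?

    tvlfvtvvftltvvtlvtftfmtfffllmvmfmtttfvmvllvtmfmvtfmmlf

Sliding a length-2 window over the 54 characters (53 positions):
  position 8–9: vf

1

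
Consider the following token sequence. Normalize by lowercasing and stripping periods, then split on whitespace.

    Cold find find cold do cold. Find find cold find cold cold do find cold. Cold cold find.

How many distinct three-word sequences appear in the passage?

18 tokens → 16 trigram windows in total.
Repeated trigrams (each contributes count−1 duplicates):
  cold find find: 2
  find cold cold: 2
  find find cold: 2
3 duplicate windows → 16 − 3 = 13 distinct.

13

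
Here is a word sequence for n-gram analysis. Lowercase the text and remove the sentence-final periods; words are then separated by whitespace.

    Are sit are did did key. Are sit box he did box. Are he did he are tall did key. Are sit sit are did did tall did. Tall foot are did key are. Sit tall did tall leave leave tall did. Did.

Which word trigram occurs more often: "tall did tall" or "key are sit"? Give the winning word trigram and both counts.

"tall did tall": 2 occurrences
"key are sit": 3 occurrences

"key are sit" (3 vs 2)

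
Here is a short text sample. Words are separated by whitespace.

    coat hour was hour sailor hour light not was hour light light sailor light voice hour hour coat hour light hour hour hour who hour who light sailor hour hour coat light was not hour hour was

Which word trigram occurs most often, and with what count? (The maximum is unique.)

"hour hour coat", 2 times

Trigram frequencies (highest first):
  hour hour coat: 2
  coat hour was: 1
  hour was hour: 1
  was hour sailor: 1
  hour sailor hour: 1
  sailor hour light: 1
  … (28 more, each ≤ 1)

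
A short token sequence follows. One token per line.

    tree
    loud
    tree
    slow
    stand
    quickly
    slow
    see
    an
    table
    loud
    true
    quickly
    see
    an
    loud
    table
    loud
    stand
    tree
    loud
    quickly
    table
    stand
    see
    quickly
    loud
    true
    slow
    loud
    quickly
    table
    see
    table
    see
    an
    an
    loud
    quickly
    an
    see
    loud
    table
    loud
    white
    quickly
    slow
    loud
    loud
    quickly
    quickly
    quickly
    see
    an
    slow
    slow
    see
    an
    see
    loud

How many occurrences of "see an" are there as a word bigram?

5

Scanning the 59 overlapping bigram windows for "see an":
  position 8–9: see an
  position 14–15: see an
  position 35–36: see an
  position 53–54: see an
  position 57–58: see an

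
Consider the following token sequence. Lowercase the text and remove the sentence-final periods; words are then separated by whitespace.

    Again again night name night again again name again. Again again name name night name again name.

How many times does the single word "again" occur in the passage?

Scanning the 17 tokens for "again":
  position 1: again
  position 2: again
  position 6: again
  position 7: again
  position 9: again
  position 10: again
  position 11: again
  position 16: again

8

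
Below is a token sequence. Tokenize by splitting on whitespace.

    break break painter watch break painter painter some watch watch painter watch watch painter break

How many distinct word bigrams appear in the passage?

15 tokens → 14 bigram windows in total.
Repeated bigrams (each contributes count−1 duplicates):
  break painter: 2
  painter watch: 2
  watch painter: 2
  watch watch: 2
4 duplicate windows → 14 − 4 = 10 distinct.

10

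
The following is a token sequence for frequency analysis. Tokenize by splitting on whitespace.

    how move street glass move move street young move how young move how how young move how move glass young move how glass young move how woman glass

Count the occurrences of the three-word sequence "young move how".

Scanning the 26 overlapping trigram windows for "young move how":
  position 8–10: young move how
  position 11–13: young move how
  position 15–17: young move how
  position 20–22: young move how
  position 24–26: young move how

5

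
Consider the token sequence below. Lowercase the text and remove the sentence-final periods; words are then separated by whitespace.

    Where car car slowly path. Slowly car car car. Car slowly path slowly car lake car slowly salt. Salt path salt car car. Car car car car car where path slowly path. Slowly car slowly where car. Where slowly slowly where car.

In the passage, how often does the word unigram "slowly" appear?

Scanning the 42 tokens for "slowly":
  position 4: slowly
  position 6: slowly
  position 11: slowly
  position 13: slowly
  position 17: slowly
  position 31: slowly
  position 33: slowly
  position 35: slowly
  position 39: slowly
  position 40: slowly

10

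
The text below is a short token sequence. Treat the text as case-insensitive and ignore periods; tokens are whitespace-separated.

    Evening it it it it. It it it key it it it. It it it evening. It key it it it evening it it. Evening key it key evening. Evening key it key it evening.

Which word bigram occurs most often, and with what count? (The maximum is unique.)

"it it", 14 times

Bigram frequencies (highest first):
  it it: 14
  key it: 5
  it key: 4
  it evening: 4
  evening it: 3
  evening key: 2
  … (2 more, each ≤ 1)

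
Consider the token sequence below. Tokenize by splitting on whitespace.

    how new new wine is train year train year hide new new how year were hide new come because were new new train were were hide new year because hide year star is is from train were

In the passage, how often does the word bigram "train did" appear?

Scanning the 36 overlapping bigram windows for "train did":
  (none found)

0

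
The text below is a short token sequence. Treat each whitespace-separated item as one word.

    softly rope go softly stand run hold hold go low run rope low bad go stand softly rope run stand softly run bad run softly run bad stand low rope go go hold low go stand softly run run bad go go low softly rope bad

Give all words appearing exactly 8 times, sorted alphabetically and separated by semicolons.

Unigram counts meeting the condition (exactly 8 times):
  go: 8
  run: 8

go; run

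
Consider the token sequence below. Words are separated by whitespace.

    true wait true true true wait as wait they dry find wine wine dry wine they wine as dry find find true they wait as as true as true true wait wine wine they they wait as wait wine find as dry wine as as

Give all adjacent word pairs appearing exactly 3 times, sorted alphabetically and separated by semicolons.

Bigram counts meeting the condition (exactly 3 times):
  true true: 3
  true wait: 3
  wait as: 3

true true; true wait; wait as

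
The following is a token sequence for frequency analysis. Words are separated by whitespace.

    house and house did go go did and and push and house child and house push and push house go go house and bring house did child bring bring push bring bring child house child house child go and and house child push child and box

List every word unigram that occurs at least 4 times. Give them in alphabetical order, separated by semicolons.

Unigram counts meeting the condition (at least 4 times):
  and: 10
  bring: 5
  child: 7
  go: 5
  house: 10
  push: 5

and; bring; child; go; house; push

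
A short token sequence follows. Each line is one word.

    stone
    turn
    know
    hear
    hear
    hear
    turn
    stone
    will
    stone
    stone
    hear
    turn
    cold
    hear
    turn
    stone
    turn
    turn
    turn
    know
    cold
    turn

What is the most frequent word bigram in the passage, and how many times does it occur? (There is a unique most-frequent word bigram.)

Bigram frequencies (highest first):
  hear turn: 3
  stone turn: 2
  turn know: 2
  hear hear: 2
  turn stone: 2
  turn turn: 2
  … (9 more, each ≤ 1)

"hear turn", 3 times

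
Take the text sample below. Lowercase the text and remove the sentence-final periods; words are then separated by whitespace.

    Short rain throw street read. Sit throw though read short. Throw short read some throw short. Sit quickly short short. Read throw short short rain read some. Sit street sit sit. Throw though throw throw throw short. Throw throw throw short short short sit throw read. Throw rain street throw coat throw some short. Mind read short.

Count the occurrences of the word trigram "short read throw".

Scanning the 55 overlapping trigram windows for "short read throw":
  position 20–22: short read throw

1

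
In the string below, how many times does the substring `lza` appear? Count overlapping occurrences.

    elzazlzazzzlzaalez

3

Sliding a length-3 window over the 18 characters (16 positions):
  position 2–4: lza
  position 6–8: lza
  position 12–14: lza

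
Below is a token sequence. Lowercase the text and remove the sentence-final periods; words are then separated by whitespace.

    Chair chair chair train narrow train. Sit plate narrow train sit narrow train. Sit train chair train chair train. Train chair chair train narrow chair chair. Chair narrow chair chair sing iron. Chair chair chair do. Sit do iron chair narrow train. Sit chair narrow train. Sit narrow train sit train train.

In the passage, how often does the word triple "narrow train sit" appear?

6

Scanning the 50 overlapping trigram windows for "narrow train sit":
  position 5–7: narrow train sit
  position 9–11: narrow train sit
  position 12–14: narrow train sit
  position 41–43: narrow train sit
  position 45–47: narrow train sit
  position 48–50: narrow train sit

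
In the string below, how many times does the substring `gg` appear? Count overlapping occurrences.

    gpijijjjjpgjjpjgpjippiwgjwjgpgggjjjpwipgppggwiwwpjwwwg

Sliding a length-2 window over the 54 characters (53 positions):
  position 30–31: gg
  position 31–32: gg
  position 43–44: gg

3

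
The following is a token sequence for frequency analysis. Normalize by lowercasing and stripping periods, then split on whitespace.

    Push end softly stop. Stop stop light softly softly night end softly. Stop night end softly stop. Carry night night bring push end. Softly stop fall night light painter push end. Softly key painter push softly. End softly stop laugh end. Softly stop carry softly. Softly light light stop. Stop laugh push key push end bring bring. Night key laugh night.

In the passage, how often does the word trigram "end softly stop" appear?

6

Scanning the 59 overlapping trigram windows for "end softly stop":
  position 2–4: end softly stop
  position 11–13: end softly stop
  position 15–17: end softly stop
  position 23–25: end softly stop
  position 37–39: end softly stop
  position 41–43: end softly stop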